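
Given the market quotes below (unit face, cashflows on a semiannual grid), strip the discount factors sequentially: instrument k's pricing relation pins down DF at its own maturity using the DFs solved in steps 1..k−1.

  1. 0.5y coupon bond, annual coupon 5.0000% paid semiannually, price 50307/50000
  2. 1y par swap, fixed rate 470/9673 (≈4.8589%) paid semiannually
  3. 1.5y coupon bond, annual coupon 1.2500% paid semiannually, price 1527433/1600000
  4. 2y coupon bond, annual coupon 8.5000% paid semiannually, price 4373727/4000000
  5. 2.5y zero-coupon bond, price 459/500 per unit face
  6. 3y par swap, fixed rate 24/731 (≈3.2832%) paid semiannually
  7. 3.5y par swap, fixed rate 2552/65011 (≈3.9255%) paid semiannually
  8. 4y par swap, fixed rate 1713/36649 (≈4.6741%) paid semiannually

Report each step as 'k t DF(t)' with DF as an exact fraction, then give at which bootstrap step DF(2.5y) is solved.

step 1 [0.5y] bond c/2=1/40: DF=(50307/50000 − 1/40·(0))/(1+1/40) = 1227/1250 ≈ 0.981600
step 2 [1y] swap r/2=235/9673: DF=(1 − 235/9673·(0.981600))/(1+235/9673) = 953/1000 ≈ 0.953000
step 3 [1.5y] bond c/2=1/160: DF=(1527433/1600000 − 1/160·(0.981600+0.953000))/(1+1/160) = 9367/10000 ≈ 0.936700
step 4 [2y] bond c/2=17/400: DF=(4373727/4000000 − 17/400·(0.981600+0.953000+0.936700))/(1+17/400) = 4659/5000 ≈ 0.931800
step 5 [2.5y] zero: DF = P = 459/500 ≈ 0.918000
step 6 [3y] swap r/2=12/731: DF=(1 − 12/731·(0.981600+0.953000+0.936700+0.931800+0.918000))/(1+12/731) = 2269/2500 ≈ 0.907600
step 7 [3.5y] swap r/2=1276/65011: DF=(1 − 1276/65011·(0.981600+0.953000+0.936700+0.931800+0.918000+0.907600))/(1+1276/65011) = 2181/2500 ≈ 0.872400
step 8 [4y] swap r/2=1713/73298: DF=(1 − 1713/73298·(0.981600+0.953000+0.936700+0.931800+0.918000+0.907600+0.872400))/(1+1713/73298) = 8287/10000 ≈ 0.828700

1 1/2 1227/1250
2 1 953/1000
3 3/2 9367/10000
4 2 4659/5000
5 5/2 459/500
6 3 2269/2500
7 7/2 2181/2500
8 4 8287/10000
DF(2.5y) is solved at step 5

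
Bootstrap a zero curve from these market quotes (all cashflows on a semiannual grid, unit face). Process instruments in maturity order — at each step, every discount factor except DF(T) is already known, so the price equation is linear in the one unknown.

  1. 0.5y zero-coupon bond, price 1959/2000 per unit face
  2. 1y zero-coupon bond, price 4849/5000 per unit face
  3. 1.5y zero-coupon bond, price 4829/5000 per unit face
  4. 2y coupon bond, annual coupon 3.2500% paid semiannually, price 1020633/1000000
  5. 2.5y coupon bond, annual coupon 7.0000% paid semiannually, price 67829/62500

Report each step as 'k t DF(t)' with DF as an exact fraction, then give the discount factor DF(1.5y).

1 1/2 1959/2000
2 1 4849/5000
3 3/2 4829/5000
4 2 9577/10000
5 5/2 1147/1250
DF(1.5y) = 4829/5000 ≈ 0.965800

step 1 [0.5y] zero: DF = P = 1959/2000 ≈ 0.979500
step 2 [1y] zero: DF = P = 4849/5000 ≈ 0.969800
step 3 [1.5y] zero: DF = P = 4829/5000 ≈ 0.965800
step 4 [2y] bond c/2=13/800: DF=(1020633/1000000 − 13/800·(0.979500+0.969800+0.965800))/(1+13/800) = 9577/10000 ≈ 0.957700
step 5 [2.5y] bond c/2=7/200: DF=(67829/62500 − 7/200·(0.979500+0.969800+0.965800+0.957700))/(1+7/200) = 1147/1250 ≈ 0.917600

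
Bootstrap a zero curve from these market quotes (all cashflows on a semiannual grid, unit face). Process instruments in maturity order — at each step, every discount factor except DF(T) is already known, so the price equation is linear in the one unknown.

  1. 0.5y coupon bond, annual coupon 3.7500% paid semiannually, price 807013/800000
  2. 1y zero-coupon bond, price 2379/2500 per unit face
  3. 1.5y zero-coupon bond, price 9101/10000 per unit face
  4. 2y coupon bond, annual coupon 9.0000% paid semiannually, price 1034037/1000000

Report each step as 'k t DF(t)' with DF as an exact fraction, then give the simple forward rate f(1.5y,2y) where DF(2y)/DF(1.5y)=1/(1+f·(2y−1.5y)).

1 1/2 4951/5000
2 1 2379/2500
3 3/2 9101/10000
4 2 8667/10000
f(1.5y,2y) = ((9101/10000)/(8667/10000) − 1)/(1/2) = 868/8667 ≈ 10.0150%

step 1 [0.5y] bond c/2=3/160: DF=(807013/800000 − 3/160·(0))/(1+3/160) = 4951/5000 ≈ 0.990200
step 2 [1y] zero: DF = P = 2379/2500 ≈ 0.951600
step 3 [1.5y] zero: DF = P = 9101/10000 ≈ 0.910100
step 4 [2y] bond c/2=9/200: DF=(1034037/1000000 − 9/200·(0.990200+0.951600+0.910100))/(1+9/200) = 8667/10000 ≈ 0.866700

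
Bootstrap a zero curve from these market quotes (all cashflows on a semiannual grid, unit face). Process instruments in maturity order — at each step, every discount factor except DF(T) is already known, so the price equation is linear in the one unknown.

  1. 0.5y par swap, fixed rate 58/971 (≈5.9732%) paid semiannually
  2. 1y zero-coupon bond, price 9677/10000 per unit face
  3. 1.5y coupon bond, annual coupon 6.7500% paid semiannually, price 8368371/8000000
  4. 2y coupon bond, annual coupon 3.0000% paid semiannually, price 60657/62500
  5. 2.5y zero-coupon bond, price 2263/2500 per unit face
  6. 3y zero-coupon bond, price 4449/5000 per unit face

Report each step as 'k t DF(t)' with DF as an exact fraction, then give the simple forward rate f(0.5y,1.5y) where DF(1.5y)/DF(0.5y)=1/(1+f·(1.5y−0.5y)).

1 1/2 971/1000
2 1 9677/10000
3 3/2 4743/5000
4 2 1827/2000
5 5/2 2263/2500
6 3 4449/5000
f(0.5y,1.5y) = ((971/1000)/(4743/5000) − 1)/(1) = 112/4743 ≈ 2.3614%

step 1 [0.5y] swap r/2=29/971: DF=(1 − 29/971·(0))/(1+29/971) = 971/1000 ≈ 0.971000
step 2 [1y] zero: DF = P = 9677/10000 ≈ 0.967700
step 3 [1.5y] bond c/2=27/800: DF=(8368371/8000000 − 27/800·(0.971000+0.967700))/(1+27/800) = 4743/5000 ≈ 0.948600
step 4 [2y] bond c/2=3/200: DF=(60657/62500 − 3/200·(0.971000+0.967700+0.948600))/(1+3/200) = 1827/2000 ≈ 0.913500
step 5 [2.5y] zero: DF = P = 2263/2500 ≈ 0.905200
step 6 [3y] zero: DF = P = 4449/5000 ≈ 0.889800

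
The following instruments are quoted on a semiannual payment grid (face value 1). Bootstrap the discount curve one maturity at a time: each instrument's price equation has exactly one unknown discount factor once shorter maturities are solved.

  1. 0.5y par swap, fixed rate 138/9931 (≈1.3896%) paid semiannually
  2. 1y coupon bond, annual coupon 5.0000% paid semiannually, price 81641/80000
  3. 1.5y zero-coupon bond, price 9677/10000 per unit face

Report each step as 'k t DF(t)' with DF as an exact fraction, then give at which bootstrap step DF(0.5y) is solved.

1 1/2 9931/10000
2 1 4857/5000
3 3/2 9677/10000
DF(0.5y) is solved at step 1

step 1 [0.5y] swap r/2=69/9931: DF=(1 − 69/9931·(0))/(1+69/9931) = 9931/10000 ≈ 0.993100
step 2 [1y] bond c/2=1/40: DF=(81641/80000 − 1/40·(0.993100))/(1+1/40) = 4857/5000 ≈ 0.971400
step 3 [1.5y] zero: DF = P = 9677/10000 ≈ 0.967700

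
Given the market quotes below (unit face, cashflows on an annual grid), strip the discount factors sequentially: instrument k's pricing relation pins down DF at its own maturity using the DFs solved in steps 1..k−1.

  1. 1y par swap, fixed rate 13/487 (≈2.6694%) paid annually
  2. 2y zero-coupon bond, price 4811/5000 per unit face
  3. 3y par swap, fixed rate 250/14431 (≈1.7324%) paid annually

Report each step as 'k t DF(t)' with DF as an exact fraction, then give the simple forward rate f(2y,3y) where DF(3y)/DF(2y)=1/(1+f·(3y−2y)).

1 1 487/500
2 2 4811/5000
3 3 19/20
f(2y,3y) = ((4811/5000)/(19/20) − 1)/(1) = 61/4750 ≈ 1.2842%

step 1 [1y] swap r/1=13/487: DF=(1 − 13/487·(0))/(1+13/487) = 487/500 ≈ 0.974000
step 2 [2y] zero: DF = P = 4811/5000 ≈ 0.962200
step 3 [3y] swap r/1=250/14431: DF=(1 − 250/14431·(0.974000+0.962200))/(1+250/14431) = 19/20 ≈ 0.950000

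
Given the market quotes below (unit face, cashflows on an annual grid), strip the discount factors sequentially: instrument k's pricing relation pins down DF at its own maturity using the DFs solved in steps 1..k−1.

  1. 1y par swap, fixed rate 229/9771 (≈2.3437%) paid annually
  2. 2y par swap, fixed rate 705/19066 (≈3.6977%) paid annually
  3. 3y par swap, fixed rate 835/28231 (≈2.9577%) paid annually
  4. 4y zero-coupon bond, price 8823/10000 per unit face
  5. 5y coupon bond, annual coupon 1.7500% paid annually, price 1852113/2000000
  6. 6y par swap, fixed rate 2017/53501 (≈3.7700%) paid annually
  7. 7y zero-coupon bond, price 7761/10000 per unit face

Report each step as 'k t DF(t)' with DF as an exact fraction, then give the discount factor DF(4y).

step 1 [1y] swap r/1=229/9771: DF=(1 − 229/9771·(0))/(1+229/9771) = 9771/10000 ≈ 0.977100
step 2 [2y] swap r/1=705/19066: DF=(1 − 705/19066·(0.977100))/(1+705/19066) = 1859/2000 ≈ 0.929500
step 3 [3y] swap r/1=835/28231: DF=(1 − 835/28231·(0.977100+0.929500))/(1+835/28231) = 1833/2000 ≈ 0.916500
step 4 [4y] zero: DF = P = 8823/10000 ≈ 0.882300
step 5 [5y] bond c/1=7/400: DF=(1852113/2000000 − 7/400·(0.977100+0.929500+0.916500+0.882300))/(1+7/400) = 529/625 ≈ 0.846400
step 6 [6y] swap r/1=2017/53501: DF=(1 − 2017/53501·(0.977100+0.929500+0.916500+0.882300+0.846400))/(1+2017/53501) = 7983/10000 ≈ 0.798300
step 7 [7y] zero: DF = P = 7761/10000 ≈ 0.776100

1 1 9771/10000
2 2 1859/2000
3 3 1833/2000
4 4 8823/10000
5 5 529/625
6 6 7983/10000
7 7 7761/10000
DF(4y) = 8823/10000 ≈ 0.882300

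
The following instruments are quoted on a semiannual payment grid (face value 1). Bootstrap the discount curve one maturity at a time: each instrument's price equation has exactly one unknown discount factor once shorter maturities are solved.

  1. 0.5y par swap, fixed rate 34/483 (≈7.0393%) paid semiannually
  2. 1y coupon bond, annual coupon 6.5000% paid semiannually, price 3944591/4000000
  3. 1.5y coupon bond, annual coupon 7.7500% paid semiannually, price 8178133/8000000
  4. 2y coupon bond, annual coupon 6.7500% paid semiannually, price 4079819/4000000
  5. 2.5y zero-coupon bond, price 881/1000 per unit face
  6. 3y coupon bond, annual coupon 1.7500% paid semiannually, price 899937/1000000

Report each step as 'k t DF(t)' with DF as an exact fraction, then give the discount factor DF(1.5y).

1 1/2 483/500
2 1 9247/10000
3 3/2 571/625
4 2 8951/10000
5 5/2 881/1000
6 3 2131/2500
DF(1.5y) = 571/625 ≈ 0.913600

step 1 [0.5y] swap r/2=17/483: DF=(1 − 17/483·(0))/(1+17/483) = 483/500 ≈ 0.966000
step 2 [1y] bond c/2=13/400: DF=(3944591/4000000 − 13/400·(0.966000))/(1+13/400) = 9247/10000 ≈ 0.924700
step 3 [1.5y] bond c/2=31/800: DF=(8178133/8000000 − 31/800·(0.966000+0.924700))/(1+31/800) = 571/625 ≈ 0.913600
step 4 [2y] bond c/2=27/800: DF=(4079819/4000000 − 27/800·(0.966000+0.924700+0.913600))/(1+27/800) = 8951/10000 ≈ 0.895100
step 5 [2.5y] zero: DF = P = 881/1000 ≈ 0.881000
step 6 [3y] bond c/2=7/800: DF=(899937/1000000 − 7/800·(0.966000+0.924700+0.913600+0.895100+0.881000))/(1+7/800) = 2131/2500 ≈ 0.852400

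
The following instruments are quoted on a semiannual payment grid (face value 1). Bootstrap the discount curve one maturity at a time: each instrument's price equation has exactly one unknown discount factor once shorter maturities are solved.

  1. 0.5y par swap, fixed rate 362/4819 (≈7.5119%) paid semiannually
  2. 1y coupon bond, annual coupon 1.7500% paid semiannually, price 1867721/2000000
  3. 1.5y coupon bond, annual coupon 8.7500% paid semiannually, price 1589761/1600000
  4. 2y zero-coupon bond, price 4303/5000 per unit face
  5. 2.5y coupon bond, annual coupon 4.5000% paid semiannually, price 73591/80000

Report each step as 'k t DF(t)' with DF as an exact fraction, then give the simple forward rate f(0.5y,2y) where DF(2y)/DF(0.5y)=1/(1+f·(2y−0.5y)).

1 1/2 4819/5000
2 1 4587/5000
3 3/2 8731/10000
4 2 4303/5000
5 5/2 8201/10000
f(0.5y,2y) = ((4819/5000)/(4303/5000) − 1)/(3/2) = 344/4303 ≈ 7.9944%

step 1 [0.5y] swap r/2=181/4819: DF=(1 − 181/4819·(0))/(1+181/4819) = 4819/5000 ≈ 0.963800
step 2 [1y] bond c/2=7/800: DF=(1867721/2000000 − 7/800·(0.963800))/(1+7/800) = 4587/5000 ≈ 0.917400
step 3 [1.5y] bond c/2=7/160: DF=(1589761/1600000 − 7/160·(0.963800+0.917400))/(1+7/160) = 8731/10000 ≈ 0.873100
step 4 [2y] zero: DF = P = 4303/5000 ≈ 0.860600
step 5 [2.5y] bond c/2=9/400: DF=(73591/80000 − 9/400·(0.963800+0.917400+0.873100+0.860600))/(1+9/400) = 8201/10000 ≈ 0.820100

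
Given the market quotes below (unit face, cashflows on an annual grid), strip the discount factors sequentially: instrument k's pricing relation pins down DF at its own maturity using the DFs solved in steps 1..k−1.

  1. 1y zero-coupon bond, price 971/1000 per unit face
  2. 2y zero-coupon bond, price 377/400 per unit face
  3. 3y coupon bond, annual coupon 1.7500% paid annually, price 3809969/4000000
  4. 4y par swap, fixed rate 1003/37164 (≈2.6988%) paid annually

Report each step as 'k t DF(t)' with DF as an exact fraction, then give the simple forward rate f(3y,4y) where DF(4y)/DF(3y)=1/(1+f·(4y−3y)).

step 1 [1y] zero: DF = P = 971/1000 ≈ 0.971000
step 2 [2y] zero: DF = P = 377/400 ≈ 0.942500
step 3 [3y] bond c/1=7/400: DF=(3809969/4000000 − 7/400·(0.971000+0.942500))/(1+7/400) = 1129/1250 ≈ 0.903200
step 4 [4y] swap r/1=1003/37164: DF=(1 − 1003/37164·(0.971000+0.942500+0.903200))/(1+1003/37164) = 8997/10000 ≈ 0.899700

1 1 971/1000
2 2 377/400
3 3 1129/1250
4 4 8997/10000
f(3y,4y) = ((1129/1250)/(8997/10000) − 1)/(1) = 35/8997 ≈ 0.3890%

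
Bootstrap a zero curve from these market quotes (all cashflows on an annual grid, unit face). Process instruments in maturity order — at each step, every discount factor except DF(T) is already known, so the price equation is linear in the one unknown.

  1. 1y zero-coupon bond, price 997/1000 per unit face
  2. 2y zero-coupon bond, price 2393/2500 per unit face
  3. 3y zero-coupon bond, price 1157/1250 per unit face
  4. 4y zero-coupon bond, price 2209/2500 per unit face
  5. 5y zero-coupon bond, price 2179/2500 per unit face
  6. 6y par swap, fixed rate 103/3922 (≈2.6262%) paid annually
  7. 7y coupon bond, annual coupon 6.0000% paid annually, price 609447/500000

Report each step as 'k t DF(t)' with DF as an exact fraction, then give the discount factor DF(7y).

step 1 [1y] zero: DF = P = 997/1000 ≈ 0.997000
step 2 [2y] zero: DF = P = 2393/2500 ≈ 0.957200
step 3 [3y] zero: DF = P = 1157/1250 ≈ 0.925600
step 4 [4y] zero: DF = P = 2209/2500 ≈ 0.883600
step 5 [5y] zero: DF = P = 2179/2500 ≈ 0.871600
step 6 [6y] swap r/1=103/3922: DF=(1 − 103/3922·(0.997000+0.957200+0.925600+0.883600+0.871600))/(1+103/3922) = 4279/5000 ≈ 0.855800
step 7 [7y] bond c/1=3/50: DF=(609447/500000 − 3/50·(0.997000+0.957200+0.925600+0.883600+0.871600+0.855800))/(1+3/50) = 8391/10000 ≈ 0.839100

1 1 997/1000
2 2 2393/2500
3 3 1157/1250
4 4 2209/2500
5 5 2179/2500
6 6 4279/5000
7 7 8391/10000
DF(7y) = 8391/10000 ≈ 0.839100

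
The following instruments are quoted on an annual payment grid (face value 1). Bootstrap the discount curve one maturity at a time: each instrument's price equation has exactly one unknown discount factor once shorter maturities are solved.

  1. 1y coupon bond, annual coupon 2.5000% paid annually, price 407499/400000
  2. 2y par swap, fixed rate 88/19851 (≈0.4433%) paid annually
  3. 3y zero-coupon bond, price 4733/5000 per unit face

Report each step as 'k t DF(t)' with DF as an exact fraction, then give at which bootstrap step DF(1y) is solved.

1 1 9939/10000
2 2 1239/1250
3 3 4733/5000
DF(1y) is solved at step 1

step 1 [1y] bond c/1=1/40: DF=(407499/400000 − 1/40·(0))/(1+1/40) = 9939/10000 ≈ 0.993900
step 2 [2y] swap r/1=88/19851: DF=(1 − 88/19851·(0.993900))/(1+88/19851) = 1239/1250 ≈ 0.991200
step 3 [3y] zero: DF = P = 4733/5000 ≈ 0.946600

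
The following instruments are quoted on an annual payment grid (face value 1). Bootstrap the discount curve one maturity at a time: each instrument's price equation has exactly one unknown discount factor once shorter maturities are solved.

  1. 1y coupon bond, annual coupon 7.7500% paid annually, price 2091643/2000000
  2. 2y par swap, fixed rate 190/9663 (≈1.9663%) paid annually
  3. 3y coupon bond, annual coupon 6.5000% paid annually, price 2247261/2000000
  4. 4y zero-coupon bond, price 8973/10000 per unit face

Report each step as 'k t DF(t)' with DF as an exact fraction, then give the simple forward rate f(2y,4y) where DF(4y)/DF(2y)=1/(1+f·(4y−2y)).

1 1 4853/5000
2 2 481/500
3 3 9371/10000
4 4 8973/10000
f(2y,4y) = ((481/500)/(8973/10000) − 1)/(2) = 647/17946 ≈ 3.6053%

step 1 [1y] bond c/1=31/400: DF=(2091643/2000000 − 31/400·(0))/(1+31/400) = 4853/5000 ≈ 0.970600
step 2 [2y] swap r/1=190/9663: DF=(1 − 190/9663·(0.970600))/(1+190/9663) = 481/500 ≈ 0.962000
step 3 [3y] bond c/1=13/200: DF=(2247261/2000000 − 13/200·(0.970600+0.962000))/(1+13/200) = 9371/10000 ≈ 0.937100
step 4 [4y] zero: DF = P = 8973/10000 ≈ 0.897300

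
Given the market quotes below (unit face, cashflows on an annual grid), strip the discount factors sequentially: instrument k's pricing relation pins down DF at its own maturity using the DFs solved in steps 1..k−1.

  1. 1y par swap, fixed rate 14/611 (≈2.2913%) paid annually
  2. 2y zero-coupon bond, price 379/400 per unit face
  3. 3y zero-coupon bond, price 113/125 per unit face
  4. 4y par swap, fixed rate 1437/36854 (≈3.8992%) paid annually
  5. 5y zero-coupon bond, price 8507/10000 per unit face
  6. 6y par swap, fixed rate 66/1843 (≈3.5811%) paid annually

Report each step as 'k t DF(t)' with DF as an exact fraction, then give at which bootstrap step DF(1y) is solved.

1 1 611/625
2 2 379/400
3 3 113/125
4 4 8563/10000
5 5 8507/10000
6 6 4043/5000
DF(1y) is solved at step 1

step 1 [1y] swap r/1=14/611: DF=(1 − 14/611·(0))/(1+14/611) = 611/625 ≈ 0.977600
step 2 [2y] zero: DF = P = 379/400 ≈ 0.947500
step 3 [3y] zero: DF = P = 113/125 ≈ 0.904000
step 4 [4y] swap r/1=1437/36854: DF=(1 − 1437/36854·(0.977600+0.947500+0.904000))/(1+1437/36854) = 8563/10000 ≈ 0.856300
step 5 [5y] zero: DF = P = 8507/10000 ≈ 0.850700
step 6 [6y] swap r/1=66/1843: DF=(1 − 66/1843·(0.977600+0.947500+0.904000+0.856300+0.850700))/(1+66/1843) = 4043/5000 ≈ 0.808600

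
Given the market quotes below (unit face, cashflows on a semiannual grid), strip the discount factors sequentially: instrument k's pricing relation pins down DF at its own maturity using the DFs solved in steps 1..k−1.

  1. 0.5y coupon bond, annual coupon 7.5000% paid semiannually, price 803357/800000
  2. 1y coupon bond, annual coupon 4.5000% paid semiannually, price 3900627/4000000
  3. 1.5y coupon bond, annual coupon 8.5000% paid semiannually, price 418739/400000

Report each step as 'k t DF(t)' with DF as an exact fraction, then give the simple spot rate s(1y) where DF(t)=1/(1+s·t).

step 1 [0.5y] bond c/2=3/80: DF=(803357/800000 − 3/80·(0))/(1+3/80) = 9679/10000 ≈ 0.967900
step 2 [1y] bond c/2=9/400: DF=(3900627/4000000 − 9/400·(0.967900))/(1+9/400) = 2331/2500 ≈ 0.932400
step 3 [1.5y] bond c/2=17/400: DF=(418739/400000 − 17/400·(0.967900+0.932400))/(1+17/400) = 9267/10000 ≈ 0.926700

1 1/2 9679/10000
2 1 2331/2500
3 3/2 9267/10000
s(1y) = (1/(2331/2500) − 1)/(1) = 169/2331 ≈ 7.2501%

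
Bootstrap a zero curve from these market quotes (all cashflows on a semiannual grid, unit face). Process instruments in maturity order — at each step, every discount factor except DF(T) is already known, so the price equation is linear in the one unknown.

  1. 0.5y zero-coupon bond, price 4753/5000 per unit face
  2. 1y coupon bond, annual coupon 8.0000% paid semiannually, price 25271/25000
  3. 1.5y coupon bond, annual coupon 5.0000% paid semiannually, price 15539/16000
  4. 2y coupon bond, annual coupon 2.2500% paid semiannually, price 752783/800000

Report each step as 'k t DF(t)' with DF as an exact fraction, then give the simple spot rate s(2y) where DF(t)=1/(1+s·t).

step 1 [0.5y] zero: DF = P = 4753/5000 ≈ 0.950600
step 2 [1y] bond c/2=1/25: DF=(25271/25000 − 1/25·(0.950600))/(1+1/25) = 4677/5000 ≈ 0.935400
step 3 [1.5y] bond c/2=1/40: DF=(15539/16000 − 1/40·(0.950600+0.935400))/(1+1/40) = 1803/2000 ≈ 0.901500
step 4 [2y] bond c/2=9/800: DF=(752783/800000 − 9/800·(0.950600+0.935400+0.901500))/(1+9/800) = 1799/2000 ≈ 0.899500

1 1/2 4753/5000
2 1 4677/5000
3 3/2 1803/2000
4 2 1799/2000
s(2y) = (1/(1799/2000) − 1)/(2) = 201/3598 ≈ 5.5864%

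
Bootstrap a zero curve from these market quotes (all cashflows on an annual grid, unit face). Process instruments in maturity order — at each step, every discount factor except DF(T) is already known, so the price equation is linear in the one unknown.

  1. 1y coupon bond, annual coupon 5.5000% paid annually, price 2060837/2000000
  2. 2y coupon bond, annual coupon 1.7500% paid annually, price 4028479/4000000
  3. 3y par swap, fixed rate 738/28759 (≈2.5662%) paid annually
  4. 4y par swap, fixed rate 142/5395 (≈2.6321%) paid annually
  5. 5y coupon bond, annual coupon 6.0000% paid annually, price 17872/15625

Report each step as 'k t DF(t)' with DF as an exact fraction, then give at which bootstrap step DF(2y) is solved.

step 1 [1y] bond c/1=11/200: DF=(2060837/2000000 − 11/200·(0))/(1+11/200) = 9767/10000 ≈ 0.976700
step 2 [2y] bond c/1=7/400: DF=(4028479/4000000 − 7/400·(0.976700))/(1+7/400) = 973/1000 ≈ 0.973000
step 3 [3y] swap r/1=738/28759: DF=(1 − 738/28759·(0.976700+0.973000))/(1+738/28759) = 4631/5000 ≈ 0.926200
step 4 [4y] swap r/1=142/5395: DF=(1 − 142/5395·(0.976700+0.973000+0.926200))/(1+142/5395) = 4503/5000 ≈ 0.900600
step 5 [5y] bond c/1=3/50: DF=(17872/15625 − 3/50·(0.976700+0.973000+0.926200+0.900600))/(1+3/50) = 8653/10000 ≈ 0.865300

1 1 9767/10000
2 2 973/1000
3 3 4631/5000
4 4 4503/5000
5 5 8653/10000
DF(2y) is solved at step 2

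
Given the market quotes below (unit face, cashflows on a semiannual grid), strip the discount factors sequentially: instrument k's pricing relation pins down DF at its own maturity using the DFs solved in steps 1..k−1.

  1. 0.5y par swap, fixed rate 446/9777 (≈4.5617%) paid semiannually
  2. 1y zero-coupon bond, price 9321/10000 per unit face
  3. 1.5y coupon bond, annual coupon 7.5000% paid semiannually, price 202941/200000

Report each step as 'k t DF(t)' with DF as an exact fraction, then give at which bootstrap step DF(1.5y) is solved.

step 1 [0.5y] swap r/2=223/9777: DF=(1 − 223/9777·(0))/(1+223/9777) = 9777/10000 ≈ 0.977700
step 2 [1y] zero: DF = P = 9321/10000 ≈ 0.932100
step 3 [1.5y] bond c/2=3/80: DF=(202941/200000 − 3/80·(0.977700+0.932100))/(1+3/80) = 909/1000 ≈ 0.909000

1 1/2 9777/10000
2 1 9321/10000
3 3/2 909/1000
DF(1.5y) is solved at step 3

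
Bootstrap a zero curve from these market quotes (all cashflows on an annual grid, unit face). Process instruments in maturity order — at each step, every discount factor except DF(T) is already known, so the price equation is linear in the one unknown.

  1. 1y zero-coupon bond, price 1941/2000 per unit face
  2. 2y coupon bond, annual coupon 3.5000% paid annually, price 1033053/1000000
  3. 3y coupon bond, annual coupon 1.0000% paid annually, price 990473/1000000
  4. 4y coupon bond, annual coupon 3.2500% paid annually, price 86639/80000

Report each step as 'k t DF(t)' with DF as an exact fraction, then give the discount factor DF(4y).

1 1 1941/2000
2 2 9653/10000
3 3 1923/2000
4 4 9577/10000
DF(4y) = 9577/10000 ≈ 0.957700

step 1 [1y] zero: DF = P = 1941/2000 ≈ 0.970500
step 2 [2y] bond c/1=7/200: DF=(1033053/1000000 − 7/200·(0.970500))/(1+7/200) = 9653/10000 ≈ 0.965300
step 3 [3y] bond c/1=1/100: DF=(990473/1000000 − 1/100·(0.970500+0.965300))/(1+1/100) = 1923/2000 ≈ 0.961500
step 4 [4y] bond c/1=13/400: DF=(86639/80000 − 13/400·(0.970500+0.965300+0.961500))/(1+13/400) = 9577/10000 ≈ 0.957700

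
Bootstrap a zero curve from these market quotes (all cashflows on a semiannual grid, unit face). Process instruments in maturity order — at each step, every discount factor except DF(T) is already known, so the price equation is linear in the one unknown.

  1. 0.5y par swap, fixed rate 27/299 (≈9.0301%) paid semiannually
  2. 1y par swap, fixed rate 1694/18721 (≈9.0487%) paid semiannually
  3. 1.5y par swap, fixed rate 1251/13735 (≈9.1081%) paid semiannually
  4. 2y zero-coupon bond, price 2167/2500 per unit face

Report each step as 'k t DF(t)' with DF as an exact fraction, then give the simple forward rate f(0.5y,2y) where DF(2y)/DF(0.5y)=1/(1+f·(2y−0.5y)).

step 1 [0.5y] swap r/2=27/598: DF=(1 − 27/598·(0))/(1+27/598) = 598/625 ≈ 0.956800
step 2 [1y] swap r/2=847/18721: DF=(1 − 847/18721·(0.956800))/(1+847/18721) = 9153/10000 ≈ 0.915300
step 3 [1.5y] swap r/2=1251/27470: DF=(1 − 1251/27470·(0.956800+0.915300))/(1+1251/27470) = 8749/10000 ≈ 0.874900
step 4 [2y] zero: DF = P = 2167/2500 ≈ 0.866800

1 1/2 598/625
2 1 9153/10000
3 3/2 8749/10000
4 2 2167/2500
f(0.5y,2y) = ((598/625)/(2167/2500) − 1)/(3/2) = 150/2167 ≈ 6.9220%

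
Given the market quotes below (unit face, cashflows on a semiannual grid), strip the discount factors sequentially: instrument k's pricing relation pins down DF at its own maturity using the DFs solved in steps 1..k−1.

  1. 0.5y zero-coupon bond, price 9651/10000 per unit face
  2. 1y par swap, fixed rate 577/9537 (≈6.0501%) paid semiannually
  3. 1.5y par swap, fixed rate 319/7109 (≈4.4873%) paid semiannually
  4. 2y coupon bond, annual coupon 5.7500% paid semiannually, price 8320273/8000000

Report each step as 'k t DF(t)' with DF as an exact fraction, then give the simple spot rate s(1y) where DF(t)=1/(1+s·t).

1 1/2 9651/10000
2 1 9423/10000
3 3/2 4681/5000
4 2 1863/2000
s(1y) = (1/(9423/10000) − 1)/(1) = 577/9423 ≈ 6.1233%

step 1 [0.5y] zero: DF = P = 9651/10000 ≈ 0.965100
step 2 [1y] swap r/2=577/19074: DF=(1 − 577/19074·(0.965100))/(1+577/19074) = 9423/10000 ≈ 0.942300
step 3 [1.5y] swap r/2=319/14218: DF=(1 − 319/14218·(0.965100+0.942300))/(1+319/14218) = 4681/5000 ≈ 0.936200
step 4 [2y] bond c/2=23/800: DF=(8320273/8000000 − 23/800·(0.965100+0.942300+0.936200))/(1+23/800) = 1863/2000 ≈ 0.931500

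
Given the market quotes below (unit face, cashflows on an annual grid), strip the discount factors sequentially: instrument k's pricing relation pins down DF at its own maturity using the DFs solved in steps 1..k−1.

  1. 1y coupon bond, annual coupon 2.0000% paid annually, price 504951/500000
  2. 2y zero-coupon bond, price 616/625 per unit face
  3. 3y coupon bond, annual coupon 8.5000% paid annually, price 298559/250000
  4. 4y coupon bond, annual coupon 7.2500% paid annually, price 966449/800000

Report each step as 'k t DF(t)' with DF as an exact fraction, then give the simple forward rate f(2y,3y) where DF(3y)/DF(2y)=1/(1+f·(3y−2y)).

step 1 [1y] bond c/1=1/50: DF=(504951/500000 − 1/50·(0))/(1+1/50) = 9901/10000 ≈ 0.990100
step 2 [2y] zero: DF = P = 616/625 ≈ 0.985600
step 3 [3y] bond c/1=17/200: DF=(298559/250000 − 17/200·(0.990100+0.985600))/(1+17/200) = 9459/10000 ≈ 0.945900
step 4 [4y] bond c/1=29/400: DF=(966449/800000 − 29/400·(0.990100+0.985600+0.945900))/(1+29/400) = 9289/10000 ≈ 0.928900

1 1 9901/10000
2 2 616/625
3 3 9459/10000
4 4 9289/10000
f(2y,3y) = ((616/625)/(9459/10000) − 1)/(1) = 397/9459 ≈ 4.1971%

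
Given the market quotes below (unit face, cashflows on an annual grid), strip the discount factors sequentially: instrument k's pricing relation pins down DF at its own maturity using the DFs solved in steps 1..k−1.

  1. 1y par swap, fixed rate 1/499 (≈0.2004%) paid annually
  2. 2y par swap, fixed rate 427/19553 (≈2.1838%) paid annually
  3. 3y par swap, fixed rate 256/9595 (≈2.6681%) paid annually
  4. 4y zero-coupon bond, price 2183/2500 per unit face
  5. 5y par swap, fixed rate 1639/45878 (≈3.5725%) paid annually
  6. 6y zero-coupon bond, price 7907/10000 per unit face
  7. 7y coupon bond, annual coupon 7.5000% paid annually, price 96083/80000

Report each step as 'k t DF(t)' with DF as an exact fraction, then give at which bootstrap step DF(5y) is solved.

1 1 499/500
2 2 9573/10000
3 3 577/625
4 4 2183/2500
5 5 8361/10000
6 6 7907/10000
7 7 371/500
DF(5y) is solved at step 5

step 1 [1y] swap r/1=1/499: DF=(1 − 1/499·(0))/(1+1/499) = 499/500 ≈ 0.998000
step 2 [2y] swap r/1=427/19553: DF=(1 − 427/19553·(0.998000))/(1+427/19553) = 9573/10000 ≈ 0.957300
step 3 [3y] swap r/1=256/9595: DF=(1 − 256/9595·(0.998000+0.957300))/(1+256/9595) = 577/625 ≈ 0.923200
step 4 [4y] zero: DF = P = 2183/2500 ≈ 0.873200
step 5 [5y] swap r/1=1639/45878: DF=(1 − 1639/45878·(0.998000+0.957300+0.923200+0.873200))/(1+1639/45878) = 8361/10000 ≈ 0.836100
step 6 [6y] zero: DF = P = 7907/10000 ≈ 0.790700
step 7 [7y] bond c/1=3/40: DF=(96083/80000 − 3/40·(0.998000+0.957300+0.923200+0.873200+0.836100+0.790700))/(1+3/40) = 371/500 ≈ 0.742000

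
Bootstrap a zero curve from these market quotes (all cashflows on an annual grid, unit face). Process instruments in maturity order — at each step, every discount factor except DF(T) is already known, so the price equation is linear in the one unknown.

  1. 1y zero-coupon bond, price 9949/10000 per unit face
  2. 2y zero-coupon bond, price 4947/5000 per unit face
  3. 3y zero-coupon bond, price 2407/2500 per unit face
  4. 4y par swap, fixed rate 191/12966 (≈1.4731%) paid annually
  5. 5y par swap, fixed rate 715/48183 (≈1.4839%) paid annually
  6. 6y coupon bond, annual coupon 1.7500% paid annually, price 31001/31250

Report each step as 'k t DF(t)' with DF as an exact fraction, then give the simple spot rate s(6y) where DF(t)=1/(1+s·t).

1 1 9949/10000
2 2 4947/5000
3 3 2407/2500
4 4 9427/10000
5 5 1857/2000
6 6 8921/10000
s(6y) = (1/(8921/10000) − 1)/(6) = 1079/53526 ≈ 2.0158%

step 1 [1y] zero: DF = P = 9949/10000 ≈ 0.994900
step 2 [2y] zero: DF = P = 4947/5000 ≈ 0.989400
step 3 [3y] zero: DF = P = 2407/2500 ≈ 0.962800
step 4 [4y] swap r/1=191/12966: DF=(1 − 191/12966·(0.994900+0.989400+0.962800))/(1+191/12966) = 9427/10000 ≈ 0.942700
step 5 [5y] swap r/1=715/48183: DF=(1 − 715/48183·(0.994900+0.989400+0.962800+0.942700))/(1+715/48183) = 1857/2000 ≈ 0.928500
step 6 [6y] bond c/1=7/400: DF=(31001/31250 − 7/400·(0.994900+0.989400+0.962800+0.942700+0.928500))/(1+7/400) = 8921/10000 ≈ 0.892100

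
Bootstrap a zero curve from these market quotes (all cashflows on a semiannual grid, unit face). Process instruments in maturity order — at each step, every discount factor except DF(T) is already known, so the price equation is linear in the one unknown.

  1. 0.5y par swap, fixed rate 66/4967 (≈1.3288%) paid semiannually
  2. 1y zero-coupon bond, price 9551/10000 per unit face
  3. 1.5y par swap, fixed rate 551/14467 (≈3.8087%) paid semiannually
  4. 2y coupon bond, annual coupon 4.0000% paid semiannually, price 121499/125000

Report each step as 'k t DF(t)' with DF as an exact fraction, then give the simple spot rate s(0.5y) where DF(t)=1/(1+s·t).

1 1/2 4967/5000
2 1 9551/10000
3 3/2 9449/10000
4 2 4481/5000
s(0.5y) = (1/(4967/5000) − 1)/(1/2) = 66/4967 ≈ 1.3288%

step 1 [0.5y] swap r/2=33/4967: DF=(1 − 33/4967·(0))/(1+33/4967) = 4967/5000 ≈ 0.993400
step 2 [1y] zero: DF = P = 9551/10000 ≈ 0.955100
step 3 [1.5y] swap r/2=551/28934: DF=(1 − 551/28934·(0.993400+0.955100))/(1+551/28934) = 9449/10000 ≈ 0.944900
step 4 [2y] bond c/2=1/50: DF=(121499/125000 − 1/50·(0.993400+0.955100+0.944900))/(1+1/50) = 4481/5000 ≈ 0.896200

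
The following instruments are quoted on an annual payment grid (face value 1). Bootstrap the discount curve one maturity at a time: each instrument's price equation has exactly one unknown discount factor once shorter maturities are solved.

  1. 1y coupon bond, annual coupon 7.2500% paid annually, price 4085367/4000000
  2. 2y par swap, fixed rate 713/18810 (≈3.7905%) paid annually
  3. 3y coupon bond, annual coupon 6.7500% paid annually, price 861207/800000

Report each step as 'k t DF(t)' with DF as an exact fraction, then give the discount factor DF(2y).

1 1 9523/10000
2 2 9287/10000
3 3 1779/2000
DF(2y) = 9287/10000 ≈ 0.928700

step 1 [1y] bond c/1=29/400: DF=(4085367/4000000 − 29/400·(0))/(1+29/400) = 9523/10000 ≈ 0.952300
step 2 [2y] swap r/1=713/18810: DF=(1 − 713/18810·(0.952300))/(1+713/18810) = 9287/10000 ≈ 0.928700
step 3 [3y] bond c/1=27/400: DF=(861207/800000 − 27/400·(0.952300+0.928700))/(1+27/400) = 1779/2000 ≈ 0.889500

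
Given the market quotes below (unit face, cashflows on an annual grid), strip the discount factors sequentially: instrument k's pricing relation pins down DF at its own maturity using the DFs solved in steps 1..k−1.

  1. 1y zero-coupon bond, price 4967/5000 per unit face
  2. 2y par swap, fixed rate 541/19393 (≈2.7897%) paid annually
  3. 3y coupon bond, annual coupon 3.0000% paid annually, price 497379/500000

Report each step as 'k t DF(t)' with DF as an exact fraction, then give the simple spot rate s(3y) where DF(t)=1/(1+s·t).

step 1 [1y] zero: DF = P = 4967/5000 ≈ 0.993400
step 2 [2y] swap r/1=541/19393: DF=(1 − 541/19393·(0.993400))/(1+541/19393) = 9459/10000 ≈ 0.945900
step 3 [3y] bond c/1=3/100: DF=(497379/500000 − 3/100·(0.993400+0.945900))/(1+3/100) = 9093/10000 ≈ 0.909300

1 1 4967/5000
2 2 9459/10000
3 3 9093/10000
s(3y) = (1/(9093/10000) − 1)/(3) = 907/27279 ≈ 3.3249%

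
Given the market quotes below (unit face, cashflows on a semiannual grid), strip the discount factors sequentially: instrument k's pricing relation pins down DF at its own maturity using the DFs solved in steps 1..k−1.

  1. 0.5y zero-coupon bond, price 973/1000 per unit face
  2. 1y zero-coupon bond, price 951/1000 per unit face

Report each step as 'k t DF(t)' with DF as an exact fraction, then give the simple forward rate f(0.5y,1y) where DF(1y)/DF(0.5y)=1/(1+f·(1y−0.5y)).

1 1/2 973/1000
2 1 951/1000
f(0.5y,1y) = ((973/1000)/(951/1000) − 1)/(1/2) = 44/951 ≈ 4.6267%

step 1 [0.5y] zero: DF = P = 973/1000 ≈ 0.973000
step 2 [1y] zero: DF = P = 951/1000 ≈ 0.951000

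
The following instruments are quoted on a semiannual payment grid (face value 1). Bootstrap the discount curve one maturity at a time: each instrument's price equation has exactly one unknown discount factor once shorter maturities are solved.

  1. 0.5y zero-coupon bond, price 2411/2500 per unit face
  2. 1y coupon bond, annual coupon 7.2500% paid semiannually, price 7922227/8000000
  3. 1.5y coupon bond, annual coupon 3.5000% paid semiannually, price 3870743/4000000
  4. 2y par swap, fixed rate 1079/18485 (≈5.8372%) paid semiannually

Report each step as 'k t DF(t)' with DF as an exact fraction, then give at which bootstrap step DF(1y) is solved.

step 1 [0.5y] zero: DF = P = 2411/2500 ≈ 0.964400
step 2 [1y] bond c/2=29/800: DF=(7922227/8000000 − 29/800·(0.964400))/(1+29/800) = 9219/10000 ≈ 0.921900
step 3 [1.5y] bond c/2=7/400: DF=(3870743/4000000 − 7/400·(0.964400+0.921900))/(1+7/400) = 4593/5000 ≈ 0.918600
step 4 [2y] swap r/2=1079/36970: DF=(1 − 1079/36970·(0.964400+0.921900+0.918600))/(1+1079/36970) = 8921/10000 ≈ 0.892100

1 1/2 2411/2500
2 1 9219/10000
3 3/2 4593/5000
4 2 8921/10000
DF(1y) is solved at step 2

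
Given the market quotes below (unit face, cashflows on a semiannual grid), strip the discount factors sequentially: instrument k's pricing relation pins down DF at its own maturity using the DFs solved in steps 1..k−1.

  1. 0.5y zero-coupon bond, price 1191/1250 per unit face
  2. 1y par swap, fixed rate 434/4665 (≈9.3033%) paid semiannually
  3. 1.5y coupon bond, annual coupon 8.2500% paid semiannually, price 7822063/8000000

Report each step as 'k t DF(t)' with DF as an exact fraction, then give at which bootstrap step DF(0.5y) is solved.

1 1/2 1191/1250
2 1 2283/2500
3 3/2 8651/10000
DF(0.5y) is solved at step 1

step 1 [0.5y] zero: DF = P = 1191/1250 ≈ 0.952800
step 2 [1y] swap r/2=217/4665: DF=(1 − 217/4665·(0.952800))/(1+217/4665) = 2283/2500 ≈ 0.913200
step 3 [1.5y] bond c/2=33/800: DF=(7822063/8000000 − 33/800·(0.952800+0.913200))/(1+33/800) = 8651/10000 ≈ 0.865100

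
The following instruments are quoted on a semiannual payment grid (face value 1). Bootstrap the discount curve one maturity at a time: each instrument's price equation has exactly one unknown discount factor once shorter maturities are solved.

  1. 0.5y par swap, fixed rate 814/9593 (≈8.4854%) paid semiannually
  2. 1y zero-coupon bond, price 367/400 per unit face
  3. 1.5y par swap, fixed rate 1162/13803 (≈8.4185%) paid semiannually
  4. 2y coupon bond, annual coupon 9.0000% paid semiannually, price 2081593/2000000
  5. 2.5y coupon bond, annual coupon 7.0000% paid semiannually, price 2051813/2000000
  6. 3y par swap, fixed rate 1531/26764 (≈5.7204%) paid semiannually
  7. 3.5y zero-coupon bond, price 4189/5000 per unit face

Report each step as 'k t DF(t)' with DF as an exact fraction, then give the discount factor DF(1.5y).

step 1 [0.5y] swap r/2=407/9593: DF=(1 − 407/9593·(0))/(1+407/9593) = 9593/10000 ≈ 0.959300
step 2 [1y] zero: DF = P = 367/400 ≈ 0.917500
step 3 [1.5y] swap r/2=581/13803: DF=(1 − 581/13803·(0.959300+0.917500))/(1+581/13803) = 4419/5000 ≈ 0.883800
step 4 [2y] bond c/2=9/200: DF=(2081593/2000000 − 9/200·(0.959300+0.917500+0.883800))/(1+9/200) = 8771/10000 ≈ 0.877100
step 5 [2.5y] bond c/2=7/200: DF=(2051813/2000000 − 7/200·(0.959300+0.917500+0.883800+0.877100))/(1+7/200) = 4341/5000 ≈ 0.868200
step 6 [3y] swap r/2=1531/53528: DF=(1 − 1531/53528·(0.959300+0.917500+0.883800+0.877100+0.868200))/(1+1531/53528) = 8469/10000 ≈ 0.846900
step 7 [3.5y] zero: DF = P = 4189/5000 ≈ 0.837800

1 1/2 9593/10000
2 1 367/400
3 3/2 4419/5000
4 2 8771/10000
5 5/2 4341/5000
6 3 8469/10000
7 7/2 4189/5000
DF(1.5y) = 4419/5000 ≈ 0.883800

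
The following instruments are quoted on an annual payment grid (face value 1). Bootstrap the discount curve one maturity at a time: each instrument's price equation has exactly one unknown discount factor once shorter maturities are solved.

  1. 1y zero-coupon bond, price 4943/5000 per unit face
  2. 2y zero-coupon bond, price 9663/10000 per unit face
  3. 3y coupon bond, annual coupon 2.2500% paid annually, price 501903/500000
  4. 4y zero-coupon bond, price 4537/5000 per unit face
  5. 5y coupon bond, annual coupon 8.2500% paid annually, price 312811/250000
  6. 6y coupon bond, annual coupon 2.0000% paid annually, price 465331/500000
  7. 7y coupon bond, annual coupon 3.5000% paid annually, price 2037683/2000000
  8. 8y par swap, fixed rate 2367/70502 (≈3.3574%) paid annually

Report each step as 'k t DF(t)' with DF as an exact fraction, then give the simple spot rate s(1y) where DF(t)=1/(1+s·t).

step 1 [1y] zero: DF = P = 4943/5000 ≈ 0.988600
step 2 [2y] zero: DF = P = 9663/10000 ≈ 0.966300
step 3 [3y] bond c/1=9/400: DF=(501903/500000 − 9/400·(0.988600+0.966300))/(1+9/400) = 9387/10000 ≈ 0.938700
step 4 [4y] zero: DF = P = 4537/5000 ≈ 0.907400
step 5 [5y] bond c/1=33/400: DF=(312811/250000 − 33/400·(0.988600+0.966300+0.938700+0.907400))/(1+33/400) = 4331/5000 ≈ 0.866200
step 6 [6y] bond c/1=1/50: DF=(465331/500000 − 1/50·(0.988600+0.966300+0.938700+0.907400+0.866200))/(1+1/50) = 8209/10000 ≈ 0.820900
step 7 [7y] bond c/1=7/200: DF=(2037683/2000000 − 7/200·(0.988600+0.966300+0.938700+0.907400+0.866200+0.820900))/(1+7/200) = 1997/2500 ≈ 0.798800
step 8 [8y] swap r/1=2367/70502: DF=(1 − 2367/70502·(0.988600+0.966300+0.938700+0.907400+0.866200+0.820900+0.798800))/(1+2367/70502) = 7633/10000 ≈ 0.763300

1 1 4943/5000
2 2 9663/10000
3 3 9387/10000
4 4 4537/5000
5 5 4331/5000
6 6 8209/10000
7 7 1997/2500
8 8 7633/10000
s(1y) = (1/(4943/5000) − 1)/(1) = 57/4943 ≈ 1.1531%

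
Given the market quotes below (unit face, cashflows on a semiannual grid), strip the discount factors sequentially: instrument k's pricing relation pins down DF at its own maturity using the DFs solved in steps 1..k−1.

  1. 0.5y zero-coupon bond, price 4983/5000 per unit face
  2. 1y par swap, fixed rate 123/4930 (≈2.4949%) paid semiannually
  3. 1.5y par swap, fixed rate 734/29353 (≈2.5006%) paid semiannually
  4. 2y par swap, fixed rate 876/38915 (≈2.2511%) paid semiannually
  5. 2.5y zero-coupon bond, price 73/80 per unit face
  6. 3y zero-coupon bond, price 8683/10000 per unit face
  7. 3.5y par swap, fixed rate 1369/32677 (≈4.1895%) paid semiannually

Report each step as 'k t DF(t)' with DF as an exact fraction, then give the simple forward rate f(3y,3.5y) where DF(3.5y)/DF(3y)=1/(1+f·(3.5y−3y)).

step 1 [0.5y] zero: DF = P = 4983/5000 ≈ 0.996600
step 2 [1y] swap r/2=123/9860: DF=(1 − 123/9860·(0.996600))/(1+123/9860) = 4877/5000 ≈ 0.975400
step 3 [1.5y] swap r/2=367/29353: DF=(1 − 367/29353·(0.996600+0.975400))/(1+367/29353) = 9633/10000 ≈ 0.963300
step 4 [2y] swap r/2=438/38915: DF=(1 − 438/38915·(0.996600+0.975400+0.963300))/(1+438/38915) = 4781/5000 ≈ 0.956200
step 5 [2.5y] zero: DF = P = 73/80 ≈ 0.912500
step 6 [3y] zero: DF = P = 8683/10000 ≈ 0.868300
step 7 [3.5y] swap r/2=1369/65354: DF=(1 − 1369/65354·(0.996600+0.975400+0.963300+0.956200+0.912500+0.868300))/(1+1369/65354) = 8631/10000 ≈ 0.863100

1 1/2 4983/5000
2 1 4877/5000
3 3/2 9633/10000
4 2 4781/5000
5 5/2 73/80
6 3 8683/10000
7 7/2 8631/10000
f(3y,3.5y) = ((8683/10000)/(8631/10000) − 1)/(1/2) = 104/8631 ≈ 1.2050%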